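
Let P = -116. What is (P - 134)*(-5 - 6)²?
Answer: -30250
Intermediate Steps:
(P - 134)*(-5 - 6)² = (-116 - 134)*(-5 - 6)² = -250*(-11)² = -250*121 = -30250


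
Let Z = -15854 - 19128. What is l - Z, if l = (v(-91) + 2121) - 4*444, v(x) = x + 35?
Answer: 35271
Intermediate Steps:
v(x) = 35 + x
l = 289 (l = ((35 - 91) + 2121) - 4*444 = (-56 + 2121) - 1776 = 2065 - 1776 = 289)
Z = -34982
l - Z = 289 - 1*(-34982) = 289 + 34982 = 35271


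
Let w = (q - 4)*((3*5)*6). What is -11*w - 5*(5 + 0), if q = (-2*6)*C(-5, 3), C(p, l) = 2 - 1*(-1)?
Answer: 39575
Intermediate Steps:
C(p, l) = 3 (C(p, l) = 2 + 1 = 3)
q = -36 (q = -2*6*3 = -12*3 = -36)
w = -3600 (w = (-36 - 4)*((3*5)*6) = -600*6 = -40*90 = -3600)
-11*w - 5*(5 + 0) = -11*(-3600) - 5*(5 + 0) = 39600 - 5*5 = 39600 - 25 = 39575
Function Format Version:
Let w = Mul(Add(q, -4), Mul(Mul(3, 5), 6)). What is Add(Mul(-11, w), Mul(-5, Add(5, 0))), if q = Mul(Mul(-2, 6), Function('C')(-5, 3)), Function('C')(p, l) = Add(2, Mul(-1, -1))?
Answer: 39575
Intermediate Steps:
Function('C')(p, l) = 3 (Function('C')(p, l) = Add(2, 1) = 3)
q = -36 (q = Mul(Mul(-2, 6), 3) = Mul(-12, 3) = -36)
w = -3600 (w = Mul(Add(-36, -4), Mul(Mul(3, 5), 6)) = Mul(-40, Mul(15, 6)) = Mul(-40, 90) = -3600)
Add(Mul(-11, w), Mul(-5, Add(5, 0))) = Add(Mul(-11, -3600), Mul(-5, Add(5, 0))) = Add(39600, Mul(-5, 5)) = Add(39600, -25) = 39575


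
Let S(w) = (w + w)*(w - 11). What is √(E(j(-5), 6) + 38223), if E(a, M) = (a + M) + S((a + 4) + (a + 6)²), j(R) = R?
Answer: 4*√2389 ≈ 195.51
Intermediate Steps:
S(w) = 2*w*(-11 + w) (S(w) = (2*w)*(-11 + w) = 2*w*(-11 + w))
E(a, M) = M + a + 2*(-7 + a + (6 + a)²)*(4 + a + (6 + a)²) (E(a, M) = (a + M) + 2*((a + 4) + (a + 6)²)*(-11 + ((a + 4) + (a + 6)²)) = (M + a) + 2*((4 + a) + (6 + a)²)*(-11 + ((4 + a) + (6 + a)²)) = (M + a) + 2*(4 + a + (6 + a)²)*(-11 + (4 + a + (6 + a)²)) = (M + a) + 2*(4 + a + (6 + a)²)*(-7 + a + (6 + a)²) = (M + a) + 2*(-7 + a + (6 + a)²)*(4 + a + (6 + a)²) = M + a + 2*(-7 + a + (6 + a)²)*(4 + a + (6 + a)²))
√(E(j(-5), 6) + 38223) = √((6 - 5 + 2*(-7 - 5 + (6 - 5)²)*(4 - 5 + (6 - 5)²)) + 38223) = √((6 - 5 + 2*(-7 - 5 + 1²)*(4 - 5 + 1²)) + 38223) = √((6 - 5 + 2*(-7 - 5 + 1)*(4 - 5 + 1)) + 38223) = √((6 - 5 + 2*(-11)*0) + 38223) = √((6 - 5 + 0) + 38223) = √(1 + 38223) = √38224 = 4*√2389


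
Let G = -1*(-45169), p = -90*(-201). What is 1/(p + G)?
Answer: 1/63259 ≈ 1.5808e-5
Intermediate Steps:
p = 18090
G = 45169
1/(p + G) = 1/(18090 + 45169) = 1/63259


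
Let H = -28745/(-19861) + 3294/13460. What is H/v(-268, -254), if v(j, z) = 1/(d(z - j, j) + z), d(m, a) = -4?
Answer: -29175274293/66832265 ≈ -436.54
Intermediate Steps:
v(j, z) = 1/(-4 + z)
H = 226164917/133664530 (H = -28745*(-1/19861) + 3294*(1/13460) = 28745/19861 + 1647/6730 = 226164917/133664530 ≈ 1.6920)
H/v(-268, -254) = 226164917/(133664530*(1/(-4 - 254))) = 226164917/(133664530*(1/(-258))) = 226164917/(133664530*(-1/258)) = (226164917/133664530)*(-258) = -29175274293/66832265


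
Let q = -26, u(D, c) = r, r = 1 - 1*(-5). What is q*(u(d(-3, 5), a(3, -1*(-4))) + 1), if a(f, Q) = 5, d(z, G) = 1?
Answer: -182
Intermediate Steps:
r = 6 (r = 1 + 5 = 6)
u(D, c) = 6
q*(u(d(-3, 5), a(3, -1*(-4))) + 1) = -26*(6 + 1) = -26*7 = -182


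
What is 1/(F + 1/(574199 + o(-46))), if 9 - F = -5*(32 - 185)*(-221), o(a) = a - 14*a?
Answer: 574797/97183227979 ≈ 5.9146e-6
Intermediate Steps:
o(a) = -13*a
F = 169074 (F = 9 - (-5)*(32 - 185)*(-221) = 9 - (-5)*(-153*(-221)) = 9 - (-5)*33813 = 9 - 1*(-169065) = 9 + 169065 = 169074)
1/(F + 1/(574199 + o(-46))) = 1/(169074 + 1/(574199 - 13*(-46))) = 1/(169074 + 1/(574199 + 598)) = 1/(169074 + 1/574797) = 1/(97183227979/574797) = 574797/97183227979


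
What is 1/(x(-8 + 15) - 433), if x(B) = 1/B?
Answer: -7/3030 ≈ -0.0023102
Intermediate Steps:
1/(x(-8 + 15) - 433) = 1/(1/(-8 + 15) - 433) = 1/(1/7 - 433) = 1/(-3030/7) = -7/3030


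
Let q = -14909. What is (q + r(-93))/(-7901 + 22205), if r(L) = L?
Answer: -7501/7152 ≈ -1.0488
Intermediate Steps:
(q + r(-93))/(-7901 + 22205) = (-14909 - 93)/(-7901 + 22205) = -15002/14304 = -15002*1/14304 = -7501/7152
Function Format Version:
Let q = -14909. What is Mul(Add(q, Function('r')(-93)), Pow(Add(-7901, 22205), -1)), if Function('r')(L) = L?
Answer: Rational(-7501, 7152) ≈ -1.0488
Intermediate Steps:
Mul(Add(q, Function('r')(-93)), Pow(Add(-7901, 22205), -1)) = Mul(Add(-14909, -93), Pow(Add(-7901, 22205), -1)) = Mul(-15002, Pow(14304, -1)) = Mul(-15002, Rational(1, 14304)) = Rational(-7501, 7152)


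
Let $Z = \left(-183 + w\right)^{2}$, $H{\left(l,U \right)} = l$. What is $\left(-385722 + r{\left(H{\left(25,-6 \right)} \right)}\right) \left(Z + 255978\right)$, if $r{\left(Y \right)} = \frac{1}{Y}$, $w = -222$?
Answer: $- \frac{4050109509147}{25} \approx -1.62 \cdot 10^{11}$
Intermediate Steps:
$Z = 164025$ ($Z = \left(-183 - 222\right)^{2} = \left(-405\right)^{2} = 164025$)
$\left(-385722 + r{\left(H{\left(25,-6 \right)} \right)}\right) \left(Z + 255978\right) = \left(-385722 + \frac{1}{25}\right) \left(164025 + 255978\right) = \left(-385722 + \frac{1}{25}\right) 420003 = \left(- \frac{9643049}{25}\right) 420003 = - \frac{4050109509147}{25}$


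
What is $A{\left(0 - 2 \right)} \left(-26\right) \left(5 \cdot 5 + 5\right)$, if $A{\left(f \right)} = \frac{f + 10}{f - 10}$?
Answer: $520$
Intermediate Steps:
$A{\left(f \right)} = \frac{10 + f}{-10 + f}$
$A{\left(0 - 2 \right)} \left(-26\right) \left(5 \cdot 5 + 5\right) = \frac{10 + \left(0 - 2\right)}{-10 + \left(0 - 2\right)} \left(-26\right) \left(5 \cdot 5 + 5\right) = \frac{10 - 2}{-10 - 2} \left(-26\right) \left(25 + 5\right) = \frac{1}{-12} \cdot 8 \left(-26\right) 30 = \left(- \frac{1}{12}\right) 8 \left(-26\right) 30 = \left(- \frac{2}{3}\right) \left(-26\right) 30 = \frac{52}{3} \cdot 30 = 520$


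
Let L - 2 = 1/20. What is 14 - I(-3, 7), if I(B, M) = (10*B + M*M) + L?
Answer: -141/20 ≈ -7.0500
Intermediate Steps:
L = 41/20 (L = 2 + 1/20 = 41/20 ≈ 2.0500)
I(B, M) = 41/20 + M**2 + 10*B (I(B, M) = (10*B + M*M) + 41/20 = (10*B + M**2) + 41/20 = (M**2 + 10*B) + 41/20 = 41/20 + M**2 + 10*B)
14 - I(-3, 7) = 14 - (41/20 + 7**2 + 10*(-3)) = 14 - (41/20 + 49 - 30) = 14 - 1*421/20 = 14 - 421/20 = -141/20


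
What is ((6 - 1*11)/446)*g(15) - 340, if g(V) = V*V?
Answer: -152765/446 ≈ -342.52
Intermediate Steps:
g(V) = V**2
((6 - 1*11)/446)*g(15) - 340 = ((6 - 1*11)/446)*15**2 - 340 = ((6 - 11)*(1/446))*225 - 340 = -5*1/446*225 - 340 = -5/446*225 - 340 = -1125/446 - 340 = -152765/446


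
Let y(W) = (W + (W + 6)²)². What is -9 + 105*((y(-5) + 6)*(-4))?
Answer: -9249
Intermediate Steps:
y(W) = (W + (6 + W)²)²
-9 + 105*((y(-5) + 6)*(-4)) = -9 + 105*(((-5 + (6 - 5)²)² + 6)*(-4)) = -9 + 105*(((-5 + 1²)² + 6)*(-4)) = -9 + 105*(((-5 + 1)² + 6)*(-4)) = -9 + 105*(((-4)² + 6)*(-4)) = -9 + 105*((16 + 6)*(-4)) = -9 + 105*(22*(-4)) = -9 + 105*(-88) = -9 - 9240 = -9249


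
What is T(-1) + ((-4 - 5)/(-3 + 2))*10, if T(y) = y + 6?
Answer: 95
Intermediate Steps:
T(y) = 6 + y
T(-1) + ((-4 - 5)/(-3 + 2))*10 = (6 - 1) + ((-4 - 5)/(-3 + 2))*10 = 5 - 9/(-1)*10 = 5 - 9*(-1)*10 = 5 + 9*10 = 5 + 90 = 95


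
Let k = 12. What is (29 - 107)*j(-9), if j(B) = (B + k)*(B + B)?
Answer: 4212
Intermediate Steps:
j(B) = 2*B*(12 + B) (j(B) = (B + 12)*(B + B) = (12 + B)*(2*B) = 2*B*(12 + B))
(29 - 107)*j(-9) = (29 - 107)*(2*(-9)*(12 - 9)) = -156*(-9)*3 = -78*(-54) = 4212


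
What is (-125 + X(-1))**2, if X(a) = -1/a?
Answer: 15376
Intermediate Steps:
(-125 + X(-1))**2 = (-125 - 1/(-1))**2 = (-125 - 1*(-1))**2 = (-125 + 1)**2 = (-124)**2 = 15376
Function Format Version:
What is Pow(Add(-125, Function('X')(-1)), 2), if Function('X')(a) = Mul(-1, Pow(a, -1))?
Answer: 15376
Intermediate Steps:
Pow(Add(-125, Function('X')(-1)), 2) = Pow(Add(-125, Mul(-1, Pow(-1, -1))), 2) = Pow(Add(-125, Mul(-1, -1)), 2) = Pow(Add(-125, 1), 2) = Pow(-124, 2) = 15376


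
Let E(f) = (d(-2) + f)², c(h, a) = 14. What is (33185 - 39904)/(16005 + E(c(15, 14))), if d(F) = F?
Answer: -6719/16149 ≈ -0.41606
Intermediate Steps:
E(f) = (-2 + f)²
(33185 - 39904)/(16005 + E(c(15, 14))) = (33185 - 39904)/(16005 + (-2 + 14)²) = -6719/(16005 + 12²) = -6719/(16005 + 144) = -6719/16149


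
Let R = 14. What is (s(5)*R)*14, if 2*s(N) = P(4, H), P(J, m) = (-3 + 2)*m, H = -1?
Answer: 98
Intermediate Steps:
P(J, m) = -m
s(N) = ½ (s(N) = (-1*(-1))/2 = (½)*1 = ½)
(s(5)*R)*14 = ((½)*14)*14 = 7*14 = 98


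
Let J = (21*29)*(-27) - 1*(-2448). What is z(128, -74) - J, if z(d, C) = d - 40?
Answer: 14083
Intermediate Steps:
z(d, C) = -40 + d
J = -13995 (J = 609*(-27) + 2448 = -16443 + 2448 = -13995)
z(128, -74) - J = (-40 + 128) - 1*(-13995) = 88 + 13995 = 14083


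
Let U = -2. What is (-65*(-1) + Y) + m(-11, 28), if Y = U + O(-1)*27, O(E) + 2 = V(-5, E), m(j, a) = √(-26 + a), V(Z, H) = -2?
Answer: -45 + √2 ≈ -43.586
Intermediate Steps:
O(E) = -4 (O(E) = -2 - 2 = -4)
Y = -110 (Y = -2 - 4*27 = -2 - 108 = -110)
(-65*(-1) + Y) + m(-11, 28) = (-65*(-1) - 110) + √(-26 + 28) = (65 - 110) + √2 = -45 + √2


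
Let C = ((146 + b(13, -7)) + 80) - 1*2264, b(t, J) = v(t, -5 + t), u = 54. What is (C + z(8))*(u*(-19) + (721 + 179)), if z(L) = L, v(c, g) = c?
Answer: 254142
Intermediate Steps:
b(t, J) = t
C = -2025 (C = ((146 + 13) + 80) - 1*2264 = (159 + 80) - 2264 = 239 - 2264 = -2025)
(C + z(8))*(u*(-19) + (721 + 179)) = (-2025 + 8)*(54*(-19) + (721 + 179)) = -2017*(-1026 + 900) = -2017*(-126) = 254142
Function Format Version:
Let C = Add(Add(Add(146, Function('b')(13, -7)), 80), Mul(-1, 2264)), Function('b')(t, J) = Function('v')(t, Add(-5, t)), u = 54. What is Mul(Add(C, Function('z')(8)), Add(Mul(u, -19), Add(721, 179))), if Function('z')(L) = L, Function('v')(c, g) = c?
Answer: 254142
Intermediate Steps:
Function('b')(t, J) = t
C = -2025 (C = Add(Add(Add(146, 13), 80), Mul(-1, 2264)) = Add(Add(159, 80), -2264) = Add(239, -2264) = -2025)
Mul(Add(C, Function('z')(8)), Add(Mul(u, -19), Add(721, 179))) = Mul(Add(-2025, 8), Add(Mul(54, -19), Add(721, 179))) = Mul(-2017, Add(-1026, 900)) = Mul(-2017, -126) = 254142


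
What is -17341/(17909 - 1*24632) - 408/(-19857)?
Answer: 115694407/44499537 ≈ 2.5999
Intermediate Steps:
-17341/(17909 - 1*24632) - 408/(-19857) = -17341/(17909 - 24632) - 408*(-1/19857) = -17341/(-6723) + 136/6619 = -17341*(-1/6723) + 136/6619 = 17341/6723 + 136/6619 = 115694407/44499537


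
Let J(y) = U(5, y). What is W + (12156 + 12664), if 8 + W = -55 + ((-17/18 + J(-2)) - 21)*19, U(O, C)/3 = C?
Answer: 436069/18 ≈ 24226.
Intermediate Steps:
U(O, C) = 3*C
J(y) = 3*y
W = -10691/18 (W = -8 + (-55 + ((-17/18 + 3*(-2)) - 21)*19) = -8 + (-55 + ((-17*1/18 - 6) - 21)*19) = -8 + (-55 + ((-17/18 - 6) - 21)*19) = -8 + (-55 + (-125/18 - 21)*19) = -8 + (-55 - 503/18*19) = -8 + (-55 - 9557/18) = -8 - 10547/18 = -10691/18 ≈ -593.94)
W + (12156 + 12664) = -10691/18 + (12156 + 12664) = -10691/18 + 24820 = 436069/18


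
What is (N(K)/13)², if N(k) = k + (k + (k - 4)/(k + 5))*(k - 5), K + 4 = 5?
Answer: 1/169 ≈ 0.0059172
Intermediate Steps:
K = 1 (K = -4 + 5 = 1)
N(k) = k + (-5 + k)*(k + (-4 + k)/(5 + k)) (N(k) = k + (k + (-4 + k)/(5 + k))*(-5 + k) = k + (-5 + k)*(k + (-4 + k)/(5 + k)))
(N(K)/13)² = (((20 + 1³ - 29*1 + 2*1²)/(5 + 1))/13)² = (((20 + 1 - 29 + 2*1)/6)*(1/13))² = (((20 + 1 - 29 + 2)/6)*(1/13))² = (((⅙)*(-6))*(1/13))² = (-1*1/13)² = (-1/13)² = 1/169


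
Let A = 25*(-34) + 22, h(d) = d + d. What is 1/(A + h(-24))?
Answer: -1/876 ≈ -0.0011416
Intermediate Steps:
h(d) = 2*d
A = -828 (A = -850 + 22 = -828)
1/(A + h(-24)) = 1/(-828 + 2*(-24)) = 1/(-828 - 48) = 1/(-876) = -1/876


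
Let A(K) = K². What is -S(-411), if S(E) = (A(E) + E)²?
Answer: -28395620100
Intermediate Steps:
S(E) = (E + E²)² (S(E) = (E² + E)² = (E + E²)²)
-S(-411) = -(-411)²*(1 - 411)² = -168921*(-410)² = -168921*168100 = -1*28395620100 = -28395620100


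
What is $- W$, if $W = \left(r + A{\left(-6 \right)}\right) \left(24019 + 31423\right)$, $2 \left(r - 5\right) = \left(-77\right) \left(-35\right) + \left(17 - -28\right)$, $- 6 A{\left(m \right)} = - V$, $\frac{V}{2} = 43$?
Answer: $- \frac{231082256}{3} \approx -7.7027 \cdot 10^{7}$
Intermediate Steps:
$V = 86$ ($V = 2 \cdot 43 = 86$)
$A{\left(m \right)} = \frac{43}{3}$ ($A{\left(m \right)} = - \frac{\left(-1\right) 86}{6} = \left(- \frac{1}{6}\right) \left(-86\right) = \frac{43}{3}$)
$r = 1375$ ($r = 5 + \frac{\left(-77\right) \left(-35\right) + \left(17 - -28\right)}{2} = 5 + \frac{2695 + \left(17 + 28\right)}{2} = 5 + \frac{2695 + 45}{2} = 5 + \frac{1}{2} \cdot 2740 = 5 + 1370 = 1375$)
$W = \frac{231082256}{3}$ ($W = \left(1375 + \frac{43}{3}\right) \left(24019 + 31423\right) = \frac{4168}{3} \cdot 55442 = \frac{231082256}{3} \approx 7.7027 \cdot 10^{7}$)
$- W = \left(-1\right) \frac{231082256}{3} = - \frac{231082256}{3}$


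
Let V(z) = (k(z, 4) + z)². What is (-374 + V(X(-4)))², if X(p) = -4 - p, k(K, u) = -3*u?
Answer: 52900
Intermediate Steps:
V(z) = (-12 + z)² (V(z) = (-3*4 + z)² = (-12 + z)²)
(-374 + V(X(-4)))² = (-374 + (-12 + (-4 - 1*(-4)))²)² = (-374 + (-12 + (-4 + 4))²)² = (-374 + (-12 + 0)²)² = (-374 + (-12)²)² = (-374 + 144)² = (-230)² = 52900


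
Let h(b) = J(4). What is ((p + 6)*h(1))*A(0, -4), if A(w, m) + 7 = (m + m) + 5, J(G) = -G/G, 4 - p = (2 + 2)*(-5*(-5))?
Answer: -900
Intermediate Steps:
p = -96 (p = 4 - (2 + 2)*(-5*(-5)) = 4 - 4*25 = 4 - 1*100 = 4 - 100 = -96)
J(G) = -1 (J(G) = -1*1 = -1)
h(b) = -1
A(w, m) = -2 + 2*m (A(w, m) = -7 + ((m + m) + 5) = -7 + (2*m + 5) = -7 + (5 + 2*m) = -2 + 2*m)
((p + 6)*h(1))*A(0, -4) = ((-96 + 6)*(-1))*(-2 + 2*(-4)) = (-90*(-1))*(-2 - 8) = 90*(-10) = -900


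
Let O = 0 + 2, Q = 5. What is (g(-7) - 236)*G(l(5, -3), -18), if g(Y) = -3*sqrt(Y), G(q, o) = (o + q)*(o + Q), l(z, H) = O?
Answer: -49088 - 624*I*sqrt(7) ≈ -49088.0 - 1650.9*I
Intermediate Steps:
O = 2
l(z, H) = 2
G(q, o) = (5 + o)*(o + q) (G(q, o) = (o + q)*(o + 5) = (o + q)*(5 + o) = (5 + o)*(o + q))
(g(-7) - 236)*G(l(5, -3), -18) = (-3*I*sqrt(7) - 236)*((-18)**2 + 5*(-18) + 5*2 - 18*2) = (-3*I*sqrt(7) - 236)*(324 - 90 + 10 - 36) = (-3*I*sqrt(7) - 236)*208 = (-236 - 3*I*sqrt(7))*208 = -49088 - 624*I*sqrt(7)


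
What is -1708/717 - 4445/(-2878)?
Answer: -1728559/2063526 ≈ -0.83767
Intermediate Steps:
-1708/717 - 4445/(-2878) = -1708*1/717 - 4445*(-1/2878) = -1708/717 + 4445/2878 = -1728559/2063526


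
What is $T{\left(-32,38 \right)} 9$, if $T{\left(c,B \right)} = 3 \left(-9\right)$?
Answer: $-243$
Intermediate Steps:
$T{\left(c,B \right)} = -27$
$T{\left(-32,38 \right)} 9 = \left(-27\right) 9 = -243$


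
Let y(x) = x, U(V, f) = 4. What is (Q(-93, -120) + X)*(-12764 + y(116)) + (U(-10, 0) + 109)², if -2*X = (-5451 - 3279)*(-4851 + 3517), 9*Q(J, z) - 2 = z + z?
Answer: 220945538755/3 ≈ 7.3649e+10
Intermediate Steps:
Q(J, z) = 2/9 + 2*z/9 (Q(J, z) = 2/9 + (z + z)/9 = 2/9 + (2*z)/9 = 2/9 + 2*z/9)
X = -5822910 (X = -(-5451 - 3279)*(-4851 + 3517)/2 = -(-4365)*(-1334) = -½*11645820 = -5822910)
(Q(-93, -120) + X)*(-12764 + y(116)) + (U(-10, 0) + 109)² = ((2/9 + (2/9)*(-120)) - 5822910)*(-12764 + 116) + (4 + 109)² = ((2/9 - 80/3) - 5822910)*(-12648) + 113² = (-238/9 - 5822910)*(-12648) + 12769 = -52406428/9*(-12648) + 12769 = 220945500448/3 + 12769 = 220945538755/3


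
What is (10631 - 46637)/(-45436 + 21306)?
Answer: 18003/12065 ≈ 1.4922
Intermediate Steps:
(10631 - 46637)/(-45436 + 21306) = -36006/(-24130) = -36006*(-1/24130) = 18003/12065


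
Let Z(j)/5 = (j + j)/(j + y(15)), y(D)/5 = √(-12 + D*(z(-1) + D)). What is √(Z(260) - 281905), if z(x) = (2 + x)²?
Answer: √(-7329270 - 281905*√57)/√(26 + √57) ≈ 530.94*I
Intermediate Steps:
y(D) = 5*√(-12 + D*(1 + D)) (y(D) = 5*√(-12 + D*((2 - 1)² + D)) = 5*√(-12 + D*(1² + D)) = 5*√(-12 + D*(1 + D)))
Z(j) = 10*j/(j + 10*√57) (Z(j) = 5*((j + j)/(j + 5*√(-12 + 15 + 15²))) = 5*((2*j)/(j + 5*√(-12 + 15 + 225))) = 5*((2*j)/(j + 5*√228)) = 5*((2*j)/(j + 5*(2*√57))) = 5*((2*j)/(j + 10*√57)) = 5*(2*j/(j + 10*√57)) = 10*j/(j + 10*√57))
√(Z(260) - 281905) = √(10*260/(260 + 10*√57) - 281905) = √(2600/(260 + 10*√57) - 281905) = √(-281905 + 2600/(260 + 10*√57))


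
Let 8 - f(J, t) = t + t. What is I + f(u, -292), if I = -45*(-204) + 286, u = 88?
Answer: 10058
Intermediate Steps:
f(J, t) = 8 - 2*t (f(J, t) = 8 - (t + t) = 8 - 2*t)
I = 9466 (I = 9180 + 286 = 9466)
I + f(u, -292) = 9466 + (8 - 2*(-292)) = 9466 + (8 + 584) = 9466 + 592 = 10058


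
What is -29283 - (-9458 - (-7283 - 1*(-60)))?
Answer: -27048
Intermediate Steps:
-29283 - (-9458 - (-7283 - 1*(-60))) = -29283 - (-9458 - (-7283 + 60)) = -29283 - (-9458 - 1*(-7223)) = -29283 - (-9458 + 7223) = -29283 - 1*(-2235) = -29283 + 2235 = -27048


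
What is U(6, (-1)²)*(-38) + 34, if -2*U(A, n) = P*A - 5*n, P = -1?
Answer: -175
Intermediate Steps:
U(A, n) = A/2 + 5*n/2 (U(A, n) = -(-A - 5*n)/2 = A/2 + 5*n/2)
U(6, (-1)²)*(-38) + 34 = ((½)*6 + (5/2)*(-1)²)*(-38) + 34 = (3 + (5/2)*1)*(-38) + 34 = (3 + 5/2)*(-38) + 34 = (11/2)*(-38) + 34 = -209 + 34 = -175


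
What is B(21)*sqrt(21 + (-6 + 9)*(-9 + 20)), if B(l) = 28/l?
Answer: 4*sqrt(6) ≈ 9.7980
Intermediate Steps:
B(21)*sqrt(21 + (-6 + 9)*(-9 + 20)) = (28/21)*sqrt(21 + (-6 + 9)*(-9 + 20)) = (28*(1/21))*sqrt(21 + 3*11) = 4*sqrt(21 + 33)/3 = 4*sqrt(54)/3 = 4*(3*sqrt(6))/3 = 4*sqrt(6)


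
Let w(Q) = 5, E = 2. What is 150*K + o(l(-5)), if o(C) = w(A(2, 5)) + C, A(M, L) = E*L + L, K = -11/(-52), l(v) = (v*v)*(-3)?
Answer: -995/26 ≈ -38.269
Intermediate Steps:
l(v) = -3*v² (l(v) = v²*(-3) = -3*v²)
K = 11/52 (K = -11*(-1/52) = 11/52 ≈ 0.21154)
A(M, L) = 3*L (A(M, L) = 2*L + L = 3*L)
o(C) = 5 + C
150*K + o(l(-5)) = 150*(11/52) + (5 - 3*(-5)²) = 825/26 + (5 - 3*25) = 825/26 + (5 - 75) = 825/26 - 70 = -995/26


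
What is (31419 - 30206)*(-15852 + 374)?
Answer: -18774814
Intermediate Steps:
(31419 - 30206)*(-15852 + 374) = 1213*(-15478) = -18774814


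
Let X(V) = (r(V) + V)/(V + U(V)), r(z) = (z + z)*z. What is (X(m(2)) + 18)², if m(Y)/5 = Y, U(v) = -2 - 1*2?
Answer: 2809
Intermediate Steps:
U(v) = -4 (U(v) = -2 - 2 = -4)
m(Y) = 5*Y
r(z) = 2*z² (r(z) = (2*z)*z = 2*z²)
X(V) = (V + 2*V²)/(-4 + V) (X(V) = (2*V² + V)/(V - 4) = (V + 2*V²)/(-4 + V))
(X(m(2)) + 18)² = ((5*2)*(1 + 2*(5*2))/(-4 + 5*2) + 18)² = (10*(1 + 2*10)/(-4 + 10) + 18)² = (10*(1 + 20)/6 + 18)² = (10*(⅙)*21 + 18)² = (35 + 18)² = 53² = 2809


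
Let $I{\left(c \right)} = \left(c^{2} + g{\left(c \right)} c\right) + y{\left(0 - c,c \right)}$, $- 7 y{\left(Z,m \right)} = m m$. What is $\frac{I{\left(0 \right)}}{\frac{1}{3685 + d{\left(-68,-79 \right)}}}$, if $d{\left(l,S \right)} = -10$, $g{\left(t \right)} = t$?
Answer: $0$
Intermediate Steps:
$y{\left(Z,m \right)} = - \frac{m^{2}}{7}$ ($y{\left(Z,m \right)} = - \frac{m m}{7} = - \frac{m^{2}}{7}$)
$I{\left(c \right)} = \frac{13 c^{2}}{7}$ ($I{\left(c \right)} = \left(c^{2} + c c\right) - \frac{c^{2}}{7} = \left(c^{2} + c^{2}\right) - \frac{c^{2}}{7} = 2 c^{2} - \frac{c^{2}}{7} = \frac{13 c^{2}}{7}$)
$\frac{I{\left(0 \right)}}{\frac{1}{3685 + d{\left(-68,-79 \right)}}} = \frac{\frac{13}{7} \cdot 0^{2}}{\frac{1}{3685 - 10}} = \frac{\frac{13}{7} \cdot 0}{\frac{1}{3675}} = 0 \frac{1}{\frac{1}{3675}} = 0 \cdot 3675 = 0$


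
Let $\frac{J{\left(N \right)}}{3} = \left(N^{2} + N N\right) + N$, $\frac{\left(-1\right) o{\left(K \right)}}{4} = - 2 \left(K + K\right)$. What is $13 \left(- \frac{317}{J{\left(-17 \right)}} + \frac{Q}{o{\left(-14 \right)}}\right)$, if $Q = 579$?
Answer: $- \frac{13591045}{376992} \approx -36.051$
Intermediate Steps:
$o{\left(K \right)} = 16 K$ ($o{\left(K \right)} = - 4 \left(- 2 \left(K + K\right)\right) = - 4 \left(- 2 \cdot 2 K\right) = - 4 \left(- 4 K\right) = 16 K$)
$J{\left(N \right)} = 3 N + 6 N^{2}$ ($J{\left(N \right)} = 3 \left(\left(N^{2} + N N\right) + N\right) = 3 \left(\left(N^{2} + N^{2}\right) + N\right) = 3 \left(2 N^{2} + N\right) = 3 \left(N + 2 N^{2}\right) = 3 N + 6 N^{2}$)
$13 \left(- \frac{317}{J{\left(-17 \right)}} + \frac{Q}{o{\left(-14 \right)}}\right) = 13 \left(- \frac{317}{3 \left(-17\right) \left(1 + 2 \left(-17\right)\right)} + \frac{579}{16 \left(-14\right)}\right) = 13 \left(- \frac{317}{3 \left(-17\right) \left(1 - 34\right)} + \frac{579}{-224}\right) = 13 \left(- \frac{317}{3 \left(-17\right) \left(-33\right)} + 579 \left(- \frac{1}{224}\right)\right) = 13 \left(- \frac{317}{1683} - \frac{579}{224}\right) = 13 \left(- \frac{1045465}{376992}\right) = - \frac{13591045}{376992}$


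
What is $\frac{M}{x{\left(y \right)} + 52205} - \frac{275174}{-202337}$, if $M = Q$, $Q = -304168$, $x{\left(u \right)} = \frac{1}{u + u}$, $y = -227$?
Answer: $- \frac{21419258078658}{4795603198253} \approx -4.4664$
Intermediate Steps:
$x{\left(u \right)} = \frac{1}{2 u}$
$M = -304168$
$\frac{M}{x{\left(y \right)} + 52205} - \frac{275174}{-202337} = - \frac{304168}{\frac{1}{2 \left(-227\right)} + 52205} - \frac{275174}{-202337} = - \frac{304168}{\frac{1}{2} \left(- \frac{1}{227}\right) + 52205} - - \frac{275174}{202337} = - \frac{304168}{- \frac{1}{454} + 52205} + \frac{275174}{202337} = - \frac{304168}{\frac{23701069}{454}} + \frac{275174}{202337} = \left(-304168\right) \frac{454}{23701069} + \frac{275174}{202337} = - \frac{138092272}{23701069} + \frac{275174}{202337} = - \frac{21419258078658}{4795603198253}$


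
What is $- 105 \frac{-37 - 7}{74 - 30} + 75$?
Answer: $180$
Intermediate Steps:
$- 105 \frac{-37 - 7}{74 - 30} + 75 = - 105 \left(- \frac{44}{44}\right) + 75 = - 105 \left(\left(-44\right) \frac{1}{44}\right) + 75 = \left(-105\right) \left(-1\right) + 75 = 105 + 75 = 180$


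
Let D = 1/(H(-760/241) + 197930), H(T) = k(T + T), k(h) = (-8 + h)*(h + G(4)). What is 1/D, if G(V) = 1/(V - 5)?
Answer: 11502044258/58081 ≈ 1.9803e+5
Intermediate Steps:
G(V) = 1/(-5 + V)
k(h) = (-1 + h)*(-8 + h) (k(h) = (-8 + h)*(h + 1/(-5 + 4)) = (-8 + h)*(h + 1/(-1)) = (-8 + h)*(h - 1) = (-8 + h)*(-1 + h) = (-1 + h)*(-8 + h))
H(T) = 8 - 18*T + 4*T² (H(T) = 8 + (T + T)² - 9*(T + T) = 8 + (2*T)² - 18*T = 8 + 4*T² - 18*T = 8 - 18*T + 4*T²)
D = 58081/11502044258 (D = 1/((8 - (-13680)/241 + 4*(-760/241)²) + 197930) = 1/((8 - (-13680)/241 + 4*(-760*1/241)²) + 197930) = 1/((8 - 18*(-760/241) + 4*(-760/241)²) + 197930) = 1/((8 + 13680/241 + 4*(577600/58081)) + 197930) = 1/((8 + 13680/241 + 2310400/58081) + 197930) = 1/(6071928/58081 + 197930) = 1/(11502044258/58081) = 58081/11502044258 ≈ 5.0496e-6)
1/D = 1/(58081/11502044258) = 11502044258/58081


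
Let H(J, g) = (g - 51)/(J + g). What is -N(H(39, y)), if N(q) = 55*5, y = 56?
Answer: -275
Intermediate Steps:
H(J, g) = (-51 + g)/(J + g)
N(q) = 275
-N(H(39, y)) = -1*275 = -275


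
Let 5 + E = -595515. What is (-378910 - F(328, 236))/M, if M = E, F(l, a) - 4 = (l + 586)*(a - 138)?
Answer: 234243/297760 ≈ 0.78668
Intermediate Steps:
F(l, a) = 4 + (-138 + a)*(586 + l) (F(l, a) = 4 + (l + 586)*(a - 138) = 4 + (586 + l)*(-138 + a) = 4 + (-138 + a)*(586 + l))
E = -595520 (E = -5 - 595515 = -595520)
M = -595520
(-378910 - F(328, 236))/M = (-378910 - (-80864 - 138*328 + 586*236 + 236*328))/(-595520) = (-378910 - (-80864 - 45264 + 138296 + 77408))*(-1/595520) = (-378910 - 1*89576)*(-1/595520) = (-378910 - 89576)*(-1/595520) = -468486*(-1/595520) = 234243/297760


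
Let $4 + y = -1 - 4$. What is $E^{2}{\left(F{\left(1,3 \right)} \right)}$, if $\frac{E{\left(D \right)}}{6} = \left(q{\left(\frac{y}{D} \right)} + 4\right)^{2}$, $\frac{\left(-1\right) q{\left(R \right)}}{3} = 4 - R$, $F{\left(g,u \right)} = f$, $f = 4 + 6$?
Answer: $\frac{1179716409}{2500} \approx 4.7189 \cdot 10^{5}$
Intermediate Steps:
$f = 10$
$y = -9$ ($y = -4 - 5 = -9$)
$F{\left(g,u \right)} = 10$
$q{\left(R \right)} = -12 + 3 R$ ($q{\left(R \right)} = - 3 \left(4 - R\right) = -12 + 3 R$)
$E{\left(D \right)} = 6 \left(-8 - \frac{27}{D}\right)^{2}$ ($E{\left(D \right)} = 6 \left(\left(-12 + 3 \left(- \frac{9}{D}\right)\right) + 4\right)^{2} = 6 \left(\left(-12 - \frac{27}{D}\right) + 4\right)^{2} = 6 \left(-8 - \frac{27}{D}\right)^{2}$)
$E^{2}{\left(F{\left(1,3 \right)} \right)} = \left(\frac{6 \left(27 + 8 \cdot 10\right)^{2}}{100}\right)^{2} = \left(6 \cdot \frac{1}{100} \left(27 + 80\right)^{2}\right)^{2} = \left(6 \cdot \frac{1}{100} \cdot 107^{2}\right)^{2} = \left(6 \cdot \frac{1}{100} \cdot 11449\right)^{2} = \left(\frac{34347}{50}\right)^{2} = \frac{1179716409}{2500}$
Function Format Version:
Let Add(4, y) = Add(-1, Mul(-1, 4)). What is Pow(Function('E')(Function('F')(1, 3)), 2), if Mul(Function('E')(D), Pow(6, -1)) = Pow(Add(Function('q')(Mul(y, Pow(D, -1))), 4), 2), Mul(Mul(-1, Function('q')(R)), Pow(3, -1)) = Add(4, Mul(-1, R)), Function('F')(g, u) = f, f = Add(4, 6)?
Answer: Rational(1179716409, 2500) ≈ 4.7189e+5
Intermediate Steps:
f = 10
y = -9 (y = Add(-4, Add(-1, Mul(-1, 4))) = Add(-4, Add(-1, -4)) = Add(-4, -5) = -9)
Function('F')(g, u) = 10
Function('q')(R) = Add(-12, Mul(3, R)) (Function('q')(R) = Mul(-3, Add(4, Mul(-1, R))) = Add(-12, Mul(3, R)))
Function('E')(D) = Mul(6, Pow(Add(-8, Mul(-27, Pow(D, -1))), 2)) (Function('E')(D) = Mul(6, Pow(Add(Add(-12, Mul(3, Mul(-9, Pow(D, -1)))), 4), 2)) = Mul(6, Pow(Add(Add(-12, Mul(-27, Pow(D, -1))), 4), 2)) = Mul(6, Pow(Add(-8, Mul(-27, Pow(D, -1))), 2)))
Pow(Function('E')(Function('F')(1, 3)), 2) = Pow(Mul(6, Pow(10, -2), Pow(Add(27, Mul(8, 10)), 2)), 2) = Pow(Mul(6, Rational(1, 100), Pow(Add(27, 80), 2)), 2) = Pow(Mul(6, Rational(1, 100), Pow(107, 2)), 2) = Pow(Mul(6, Rational(1, 100), 11449), 2) = Pow(Rational(34347, 50), 2) = Rational(1179716409, 2500)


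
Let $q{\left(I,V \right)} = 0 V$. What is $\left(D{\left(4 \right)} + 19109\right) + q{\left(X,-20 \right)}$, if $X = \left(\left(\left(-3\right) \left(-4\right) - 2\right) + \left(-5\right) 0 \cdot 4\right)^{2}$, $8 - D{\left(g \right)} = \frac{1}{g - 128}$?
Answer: $\frac{2370509}{124} \approx 19117.0$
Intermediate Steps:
$D{\left(g \right)} = 8 - \frac{1}{-128 + g}$ ($D{\left(g \right)} = 8 - \frac{1}{g - 128} = 8 - \frac{1}{-128 + g}$)
$X = 100$ ($X = \left(\left(12 - 2\right) + 0 \cdot 4\right)^{2} = \left(10 + 0\right)^{2} = 10^{2} = 100$)
$q{\left(I,V \right)} = 0$
$\left(D{\left(4 \right)} + 19109\right) + q{\left(X,-20 \right)} = \left(\frac{-1025 + 8 \cdot 4}{-128 + 4} + 19109\right) + 0 = \left(\frac{-1025 + 32}{-124} + 19109\right) + 0 = \left(\left(- \frac{1}{124}\right) \left(-993\right) + 19109\right) + 0 = \left(\frac{993}{124} + 19109\right) + 0 = \frac{2370509}{124} + 0 = \frac{2370509}{124}$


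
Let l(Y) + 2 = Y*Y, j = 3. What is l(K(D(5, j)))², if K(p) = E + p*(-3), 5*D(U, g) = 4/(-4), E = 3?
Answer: 75076/625 ≈ 120.12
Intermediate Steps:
D(U, g) = -⅕ (D(U, g) = (4/(-4))/5 = (4*(-¼))/5 = (⅕)*(-1) = -⅕)
K(p) = 3 - 3*p (K(p) = 3 + p*(-3) = 3 - 3*p)
l(Y) = -2 + Y² (l(Y) = -2 + Y*Y = -2 + Y²)
l(K(D(5, j)))² = (-2 + (3 - 3*(-⅕))²)² = (-2 + (3 + ⅗)²)² = (-2 + (18/5)²)² = (-2 + 324/25)² = (274/25)² = 75076/625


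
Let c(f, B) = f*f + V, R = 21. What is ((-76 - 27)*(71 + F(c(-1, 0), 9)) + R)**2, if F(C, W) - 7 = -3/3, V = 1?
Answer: 62568100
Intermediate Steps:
c(f, B) = 1 + f**2 (c(f, B) = f*f + 1 = f**2 + 1 = 1 + f**2)
F(C, W) = 6 (F(C, W) = 7 - 3/3 = 7 - 3*1/3 = 7 - 1 = 6)
((-76 - 27)*(71 + F(c(-1, 0), 9)) + R)**2 = ((-76 - 27)*(71 + 6) + 21)**2 = (-103*77 + 21)**2 = (-7931 + 21)**2 = (-7910)**2 = 62568100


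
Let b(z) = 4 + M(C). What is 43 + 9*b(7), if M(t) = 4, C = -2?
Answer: 115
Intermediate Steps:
b(z) = 8 (b(z) = 4 + 4 = 8)
43 + 9*b(7) = 43 + 9*8 = 43 + 72 = 115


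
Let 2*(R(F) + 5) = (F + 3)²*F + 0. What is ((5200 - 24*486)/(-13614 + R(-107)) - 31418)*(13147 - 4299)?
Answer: -164644375772128/592275 ≈ -2.7799e+8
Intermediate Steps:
R(F) = -5 + F*(3 + F)²/2 (R(F) = -5 + ((F + 3)²*F + 0)/2 = -5 + ((3 + F)²*F + 0)/2 = -5 + (F*(3 + F)² + 0)/2 = -5 + (F*(3 + F)²)/2 = -5 + F*(3 + F)²/2)
((5200 - 24*486)/(-13614 + R(-107)) - 31418)*(13147 - 4299) = ((5200 - 24*486)/(-13614 + (-5 + (½)*(-107)*(3 - 107)²)) - 31418)*(13147 - 4299) = ((5200 - 11664)/(-13614 + (-5 + (½)*(-107)*(-104)²)) - 31418)*8848 = (-6464/(-13614 + (-5 + (½)*(-107)*10816)) - 31418)*8848 = (-6464/(-13614 + (-5 - 578656)) - 31418)*8848 = (-6464/(-13614 - 578661) - 31418)*8848 = (-6464/(-592275) - 31418)*8848 = (-6464*(-1/592275) - 31418)*8848 = (6464/592275 - 31418)*8848 = -18608089486/592275*8848 = -164644375772128/592275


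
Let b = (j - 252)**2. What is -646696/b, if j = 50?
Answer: -161674/10201 ≈ -15.849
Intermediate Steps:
b = 40804 (b = (50 - 252)**2 = (-202)**2 = 40804)
-646696/b = -646696/40804 = -646696*1/40804 = -161674/10201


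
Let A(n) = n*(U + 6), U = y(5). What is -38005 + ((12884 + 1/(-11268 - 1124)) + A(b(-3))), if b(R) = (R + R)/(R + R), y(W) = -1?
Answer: -311237473/12392 ≈ -25116.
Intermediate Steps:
U = -1
b(R) = 1 (b(R) = (2*R)/((2*R)) = (2*R)*(1/(2*R)) = 1)
A(n) = 5*n (A(n) = n*(-1 + 6) = n*5 = 5*n)
-38005 + ((12884 + 1/(-11268 - 1124)) + A(b(-3))) = -38005 + ((12884 + 1/(-11268 - 1124)) + 5*1) = -38005 + ((12884 + 1/(-12392)) + 5) = -38005 + ((12884 - 1/12392) + 5) = -38005 + (159658527/12392 + 5) = -38005 + 159720487/12392 = -311237473/12392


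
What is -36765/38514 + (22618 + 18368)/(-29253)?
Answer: -6018189/2554762 ≈ -2.3557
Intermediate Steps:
-36765/38514 + (22618 + 18368)/(-29253) = -36765*1/38514 + 40986*(-1/29253) = -12255/12838 - 13662/9751 = -6018189/2554762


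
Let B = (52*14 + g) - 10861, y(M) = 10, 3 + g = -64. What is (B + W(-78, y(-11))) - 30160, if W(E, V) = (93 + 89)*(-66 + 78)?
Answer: -38176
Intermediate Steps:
g = -67 (g = -3 - 64 = -67)
W(E, V) = 2184 (W(E, V) = 182*12 = 2184)
B = -10200 (B = (52*14 - 67) - 10861 = (728 - 67) - 10861 = 661 - 10861 = -10200)
(B + W(-78, y(-11))) - 30160 = (-10200 + 2184) - 30160 = -8016 - 30160 = -38176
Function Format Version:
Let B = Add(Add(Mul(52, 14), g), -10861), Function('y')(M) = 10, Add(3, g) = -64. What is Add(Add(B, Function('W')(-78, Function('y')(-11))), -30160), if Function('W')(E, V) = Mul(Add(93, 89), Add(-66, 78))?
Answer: -38176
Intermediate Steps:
g = -67 (g = Add(-3, -64) = -67)
Function('W')(E, V) = 2184 (Function('W')(E, V) = Mul(182, 12) = 2184)
B = -10200 (B = Add(Add(Mul(52, 14), -67), -10861) = Add(Add(728, -67), -10861) = Add(661, -10861) = -10200)
Add(Add(B, Function('W')(-78, Function('y')(-11))), -30160) = Add(Add(-10200, 2184), -30160) = Add(-8016, -30160) = -38176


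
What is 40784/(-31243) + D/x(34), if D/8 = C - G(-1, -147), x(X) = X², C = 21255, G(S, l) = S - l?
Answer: 1307230398/9029227 ≈ 144.78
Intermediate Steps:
D = 168872 (D = 8*(21255 - (-1 - 1*(-147))) = 8*(21255 - (-1 + 147)) = 8*(21255 - 1*146) = 8*(21255 - 146) = 8*21109 = 168872)
40784/(-31243) + D/x(34) = 40784/(-31243) + 168872/(34²) = 40784*(-1/31243) + 168872/1156 = -40784/31243 + 168872*(1/1156) = -40784/31243 + 42218/289 = 1307230398/9029227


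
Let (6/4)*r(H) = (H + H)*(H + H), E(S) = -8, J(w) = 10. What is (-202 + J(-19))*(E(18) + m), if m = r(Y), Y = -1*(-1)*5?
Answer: -11264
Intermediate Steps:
Y = 5 (Y = 1*5 = 5)
r(H) = 8*H²/3 (r(H) = 2*((H + H)*(H + H))/3 = 2*((2*H)*(2*H))/3 = 2*(4*H²)/3 = 8*H²/3)
m = 200/3 (m = (8/3)*5² = (8/3)*25 = 200/3 ≈ 66.667)
(-202 + J(-19))*(E(18) + m) = (-202 + 10)*(-8 + 200/3) = -192*176/3 = -11264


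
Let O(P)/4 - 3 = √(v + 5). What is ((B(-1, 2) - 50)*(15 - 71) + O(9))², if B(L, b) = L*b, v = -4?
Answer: 8573184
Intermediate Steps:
O(P) = 16 (O(P) = 12 + 4*√(-4 + 5) = 12 + 4*√1 = 12 + 4*1 = 12 + 4 = 16)
((B(-1, 2) - 50)*(15 - 71) + O(9))² = ((-1*2 - 50)*(15 - 71) + 16)² = ((-2 - 50)*(-56) + 16)² = (-52*(-56) + 16)² = (2912 + 16)² = 2928² = 8573184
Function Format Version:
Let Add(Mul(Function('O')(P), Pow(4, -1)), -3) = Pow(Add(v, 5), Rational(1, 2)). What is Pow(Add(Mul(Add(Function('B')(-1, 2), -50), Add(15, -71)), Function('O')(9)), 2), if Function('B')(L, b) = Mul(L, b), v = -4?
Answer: 8573184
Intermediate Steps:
Function('O')(P) = 16 (Function('O')(P) = Add(12, Mul(4, Pow(Add(-4, 5), Rational(1, 2)))) = Add(12, Mul(4, Pow(1, Rational(1, 2)))) = Add(12, Mul(4, 1)) = Add(12, 4) = 16)
Pow(Add(Mul(Add(Function('B')(-1, 2), -50), Add(15, -71)), Function('O')(9)), 2) = Pow(Add(Mul(Add(Mul(-1, 2), -50), Add(15, -71)), 16), 2) = Pow(Add(Mul(Add(-2, -50), -56), 16), 2) = Pow(Add(Mul(-52, -56), 16), 2) = Pow(Add(2912, 16), 2) = Pow(2928, 2) = 8573184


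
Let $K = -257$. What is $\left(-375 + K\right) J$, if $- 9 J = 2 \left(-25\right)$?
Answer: $- \frac{31600}{9} \approx -3511.1$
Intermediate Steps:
$J = \frac{50}{9}$ ($J = - \frac{2 \left(-25\right)}{9} = \left(- \frac{1}{9}\right) \left(-50\right) = \frac{50}{9} \approx 5.5556$)
$\left(-375 + K\right) J = \left(-375 - 257\right) \frac{50}{9} = \left(-632\right) \frac{50}{9} = - \frac{31600}{9}$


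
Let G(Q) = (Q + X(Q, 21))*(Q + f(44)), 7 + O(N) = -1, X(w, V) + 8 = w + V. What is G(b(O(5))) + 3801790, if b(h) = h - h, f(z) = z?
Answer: 3802362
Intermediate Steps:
X(w, V) = -8 + V + w (X(w, V) = -8 + (w + V) = -8 + (V + w) = -8 + V + w)
O(N) = -8 (O(N) = -7 - 1 = -8)
b(h) = 0
G(Q) = (13 + 2*Q)*(44 + Q) (G(Q) = (Q + (-8 + 21 + Q))*(Q + 44) = (Q + (13 + Q))*(44 + Q) = (13 + 2*Q)*(44 + Q))
G(b(O(5))) + 3801790 = (572 + 2*0² + 101*0) + 3801790 = (572 + 2*0 + 0) + 3801790 = (572 + 0 + 0) + 3801790 = 572 + 3801790 = 3802362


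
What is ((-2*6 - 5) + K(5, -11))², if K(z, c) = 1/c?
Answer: 35344/121 ≈ 292.10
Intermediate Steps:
((-2*6 - 5) + K(5, -11))² = ((-2*6 - 5) + 1/(-11))² = ((-12 - 5) - 1/11)² = (-17 - 1/11)² = (-188/11)² = 35344/121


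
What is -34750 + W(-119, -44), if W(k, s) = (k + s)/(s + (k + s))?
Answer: -7193087/207 ≈ -34749.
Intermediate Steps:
W(k, s) = (k + s)/(k + 2*s)
-34750 + W(-119, -44) = -34750 + (-119 - 44)/(-119 + 2*(-44)) = -34750 - 163/(-119 - 88) = -34750 - 163/(-207) = -34750 - 1/207*(-163) = -34750 + 163/207 = -7193087/207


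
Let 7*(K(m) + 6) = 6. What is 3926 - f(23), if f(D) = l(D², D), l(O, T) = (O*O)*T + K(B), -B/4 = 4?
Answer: -45026883/7 ≈ -6.4324e+6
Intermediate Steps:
B = -16 (B = -4*4 = -16)
K(m) = -36/7 (K(m) = -6 + (⅐)*6 = -6 + 6/7 = -36/7)
l(O, T) = -36/7 + T*O² (l(O, T) = (O*O)*T - 36/7 = O²*T - 36/7 = T*O² - 36/7 = -36/7 + T*O²)
f(D) = -36/7 + D⁵ (f(D) = -36/7 + D*(D²)² = -36/7 + D*D⁴ = -36/7 + D⁵)
3926 - f(23) = 3926 - (-36/7 + 23⁵) = 3926 - (-36/7 + 6436343) = 3926 - 1*45054365/7 = 3926 - 45054365/7 = -45026883/7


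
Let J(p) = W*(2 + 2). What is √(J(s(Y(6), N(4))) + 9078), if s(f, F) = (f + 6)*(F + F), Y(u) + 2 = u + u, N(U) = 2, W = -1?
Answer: √9074 ≈ 95.258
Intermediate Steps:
Y(u) = -2 + 2*u (Y(u) = -2 + (u + u) = -2 + 2*u)
s(f, F) = 2*F*(6 + f) (s(f, F) = (6 + f)*(2*F) = 2*F*(6 + f))
J(p) = -4 (J(p) = -(2 + 2) = -1*4 = -4)
√(J(s(Y(6), N(4))) + 9078) = √(-4 + 9078) = √9074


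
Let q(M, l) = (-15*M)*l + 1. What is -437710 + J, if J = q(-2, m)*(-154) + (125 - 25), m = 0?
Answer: -437764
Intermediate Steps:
q(M, l) = 1 - 15*M*l (q(M, l) = -15*M*l + 1 = 1 - 15*M*l)
J = -54 (J = (1 - 15*(-2)*0)*(-154) + (125 - 25) = (1 + 0)*(-154) + 100 = 1*(-154) + 100 = -154 + 100 = -54)
-437710 + J = -437710 - 54 = -437764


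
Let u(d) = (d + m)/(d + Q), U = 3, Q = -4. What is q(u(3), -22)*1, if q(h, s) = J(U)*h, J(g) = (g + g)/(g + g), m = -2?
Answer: -1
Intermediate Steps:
u(d) = (-2 + d)/(-4 + d) (u(d) = (d - 2)/(d - 4) = (-2 + d)/(-4 + d))
J(g) = 1 (J(g) = (2*g)/((2*g)) = (2*g)*(1/(2*g)) = 1)
q(h, s) = h (q(h, s) = 1*h = h)
q(u(3), -22)*1 = ((-2 + 3)/(-4 + 3))*1 = (1/(-1))*1 = -1*1*1 = -1*1 = -1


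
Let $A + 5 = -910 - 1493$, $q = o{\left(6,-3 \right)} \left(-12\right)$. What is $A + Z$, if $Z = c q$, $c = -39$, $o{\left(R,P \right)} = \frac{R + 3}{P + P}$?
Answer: $-3110$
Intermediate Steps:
$o{\left(R,P \right)} = \frac{3 + R}{2 P}$
$q = 18$ ($q = \frac{3 + 6}{2 \left(-3\right)} \left(-12\right) = \frac{1}{2} \left(- \frac{1}{3}\right) 9 \left(-12\right) = \left(- \frac{3}{2}\right) \left(-12\right) = 18$)
$A = -2408$ ($A = -5 - 2403 = -2408$)
$Z = -702$ ($Z = \left(-39\right) 18 = -702$)
$A + Z = -2408 - 702 = -3110$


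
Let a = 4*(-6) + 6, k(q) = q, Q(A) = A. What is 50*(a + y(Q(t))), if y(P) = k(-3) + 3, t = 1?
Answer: -900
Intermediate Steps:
y(P) = 0 (y(P) = -3 + 3 = 0)
a = -18 (a = -24 + 6 = -18)
50*(a + y(Q(t))) = 50*(-18 + 0) = 50*(-18) = -900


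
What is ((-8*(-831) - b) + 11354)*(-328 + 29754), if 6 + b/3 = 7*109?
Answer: 462900406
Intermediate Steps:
b = 2271 (b = -18 + 3*(7*109) = -18 + 3*763 = -18 + 2289 = 2271)
((-8*(-831) - b) + 11354)*(-328 + 29754) = ((-8*(-831) - 1*2271) + 11354)*(-328 + 29754) = ((6648 - 2271) + 11354)*29426 = (4377 + 11354)*29426 = 15731*29426 = 462900406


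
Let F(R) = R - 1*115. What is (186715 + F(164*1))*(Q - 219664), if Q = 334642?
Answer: 21473751192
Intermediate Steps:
F(R) = -115 + R (F(R) = R - 115 = -115 + R)
(186715 + F(164*1))*(Q - 219664) = (186715 + (-115 + 164*1))*(334642 - 219664) = (186715 + (-115 + 164))*114978 = (186715 + 49)*114978 = 186764*114978 = 21473751192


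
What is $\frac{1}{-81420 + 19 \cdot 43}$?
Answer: $- \frac{1}{80603} \approx -1.2406 \cdot 10^{-5}$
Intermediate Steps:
$\frac{1}{-81420 + 19 \cdot 43} = \frac{1}{-81420 + 817} = \frac{1}{-80603} = - \frac{1}{80603}$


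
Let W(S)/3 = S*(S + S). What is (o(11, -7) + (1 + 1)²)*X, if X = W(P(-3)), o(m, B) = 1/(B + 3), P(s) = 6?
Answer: 810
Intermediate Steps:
W(S) = 6*S² (W(S) = 3*(S*(S + S)) = 3*(S*(2*S)) = 3*(2*S²) = 6*S²)
o(m, B) = 1/(3 + B)
X = 216 (X = 6*6² = 6*36 = 216)
(o(11, -7) + (1 + 1)²)*X = (1/(3 - 7) + (1 + 1)²)*216 = (1/(-4) + 2²)*216 = (-¼ + 4)*216 = (15/4)*216 = 810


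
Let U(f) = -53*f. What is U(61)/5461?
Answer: -3233/5461 ≈ -0.59202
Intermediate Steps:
U(61)/5461 = -53*61/5461 = -3233*1/5461 = -3233/5461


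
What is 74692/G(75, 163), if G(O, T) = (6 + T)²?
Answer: 74692/28561 ≈ 2.6152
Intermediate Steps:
74692/G(75, 163) = 74692/((6 + 163)²) = 74692/(169²) = 74692/28561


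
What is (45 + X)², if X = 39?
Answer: 7056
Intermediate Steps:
(45 + X)² = (45 + 39)² = 84² = 7056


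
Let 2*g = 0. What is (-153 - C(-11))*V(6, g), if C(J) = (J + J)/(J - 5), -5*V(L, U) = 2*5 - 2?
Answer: 247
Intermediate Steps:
g = 0 (g = (1/2)*0 = 0)
V(L, U) = -8/5 (V(L, U) = -(2*5 - 2)/5 = -(10 - 2)/5 = -1/5*8 = -8/5)
C(J) = 2*J/(-5 + J) (C(J) = (2*J)/(-5 + J) = 2*J/(-5 + J))
(-153 - C(-11))*V(6, g) = (-153 - 2*(-11)/(-5 - 11))*(-8/5) = (-153 - 2*(-11)/(-16))*(-8/5) = (-153 - 2*(-11)*(-1)/16)*(-8/5) = (-153 - 1*11/8)*(-8/5) = (-153 - 11/8)*(-8/5) = -1235/8*(-8/5) = 247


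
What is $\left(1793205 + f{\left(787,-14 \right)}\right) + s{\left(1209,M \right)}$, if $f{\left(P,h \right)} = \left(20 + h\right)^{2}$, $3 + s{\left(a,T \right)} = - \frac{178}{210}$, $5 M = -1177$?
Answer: $\frac{188289901}{105} \approx 1.7932 \cdot 10^{6}$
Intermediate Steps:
$M = - \frac{1177}{5}$ ($M = \frac{1}{5} \left(-1177\right) = - \frac{1177}{5} \approx -235.4$)
$s{\left(a,T \right)} = - \frac{404}{105}$ ($s{\left(a,T \right)} = -3 - \frac{178}{210} = -3 - \frac{89}{105} = - \frac{404}{105}$)
$\left(1793205 + f{\left(787,-14 \right)}\right) + s{\left(1209,M \right)} = \left(1793205 + \left(20 - 14\right)^{2}\right) - \frac{404}{105} = \left(1793205 + 6^{2}\right) - \frac{404}{105} = \left(1793205 + 36\right) - \frac{404}{105} = 1793241 - \frac{404}{105} = \frac{188289901}{105}$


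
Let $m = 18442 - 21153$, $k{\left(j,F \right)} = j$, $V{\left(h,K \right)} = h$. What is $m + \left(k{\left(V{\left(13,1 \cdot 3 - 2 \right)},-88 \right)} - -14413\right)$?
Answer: $11715$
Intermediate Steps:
$m = -2711$
$m + \left(k{\left(V{\left(13,1 \cdot 3 - 2 \right)},-88 \right)} - -14413\right) = -2711 + \left(13 - -14413\right) = -2711 + \left(13 + 14413\right) = -2711 + 14426 = 11715$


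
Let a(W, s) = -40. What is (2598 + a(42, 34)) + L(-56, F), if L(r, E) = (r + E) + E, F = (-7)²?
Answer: 2600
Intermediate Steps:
F = 49
L(r, E) = r + 2*E (L(r, E) = (E + r) + E = r + 2*E)
(2598 + a(42, 34)) + L(-56, F) = (2598 - 40) + (-56 + 2*49) = 2558 + (-56 + 98) = 2558 + 42 = 2600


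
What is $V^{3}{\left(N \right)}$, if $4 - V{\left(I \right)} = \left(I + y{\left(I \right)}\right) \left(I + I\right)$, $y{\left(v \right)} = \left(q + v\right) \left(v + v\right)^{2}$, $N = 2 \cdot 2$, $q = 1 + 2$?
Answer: $-47124116928$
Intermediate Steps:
$q = 3$
$N = 4$
$y{\left(v \right)} = 4 v^{2} \left(3 + v\right)$ ($y{\left(v \right)} = \left(3 + v\right) \left(v + v\right)^{2} = \left(3 + v\right) \left(2 v\right)^{2} = \left(3 + v\right) 4 v^{2} = 4 v^{2} \left(3 + v\right)$)
$V{\left(I \right)} = 4 - 2 I \left(I + 4 I^{2} \left(3 + I\right)\right)$ ($V{\left(I \right)} = 4 - \left(I + 4 I^{2} \left(3 + I\right)\right) \left(I + I\right) = 4 - \left(I + 4 I^{2} \left(3 + I\right)\right) 2 I = 4 - 2 I \left(I + 4 I^{2} \left(3 + I\right)\right)$)
$V^{3}{\left(N \right)} = \left(4 - 2 \cdot 4^{2} - 8 \cdot 4^{3} \left(3 + 4\right)\right)^{3} = \left(4 - 32 - 512 \cdot 7\right)^{3} = \left(4 - 32 - 3584\right)^{3} = \left(-3612\right)^{3} = -47124116928$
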